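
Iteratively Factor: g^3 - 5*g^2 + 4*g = (g)*(g^2 - 5*g + 4) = g*(g - 1)*(g - 4)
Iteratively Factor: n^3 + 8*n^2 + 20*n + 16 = (n + 2)*(n^2 + 6*n + 8) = (n + 2)^2*(n + 4)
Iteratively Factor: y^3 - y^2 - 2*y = (y + 1)*(y^2 - 2*y) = y*(y + 1)*(y - 2)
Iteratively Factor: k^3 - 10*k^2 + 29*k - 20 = (k - 5)*(k^2 - 5*k + 4) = (k - 5)*(k - 1)*(k - 4)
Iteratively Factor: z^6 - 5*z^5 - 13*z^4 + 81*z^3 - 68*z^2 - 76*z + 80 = (z - 2)*(z^5 - 3*z^4 - 19*z^3 + 43*z^2 + 18*z - 40) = (z - 2)*(z - 1)*(z^4 - 2*z^3 - 21*z^2 + 22*z + 40) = (z - 2)*(z - 1)*(z + 1)*(z^3 - 3*z^2 - 18*z + 40) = (z - 5)*(z - 2)*(z - 1)*(z + 1)*(z^2 + 2*z - 8) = (z - 5)*(z - 2)^2*(z - 1)*(z + 1)*(z + 4)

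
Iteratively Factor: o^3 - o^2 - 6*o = (o)*(o^2 - o - 6) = o*(o + 2)*(o - 3)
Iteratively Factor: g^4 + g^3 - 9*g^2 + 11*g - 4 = (g - 1)*(g^3 + 2*g^2 - 7*g + 4) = (g - 1)^2*(g^2 + 3*g - 4) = (g - 1)^2*(g + 4)*(g - 1)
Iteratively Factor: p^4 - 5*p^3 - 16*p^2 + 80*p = (p - 4)*(p^3 - p^2 - 20*p) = (p - 4)*(p + 4)*(p^2 - 5*p) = (p - 5)*(p - 4)*(p + 4)*(p)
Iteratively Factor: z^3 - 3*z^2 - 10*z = (z + 2)*(z^2 - 5*z) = (z - 5)*(z + 2)*(z)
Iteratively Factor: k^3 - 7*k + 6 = (k - 2)*(k^2 + 2*k - 3) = (k - 2)*(k + 3)*(k - 1)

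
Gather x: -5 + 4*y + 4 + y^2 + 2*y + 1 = y^2 + 6*y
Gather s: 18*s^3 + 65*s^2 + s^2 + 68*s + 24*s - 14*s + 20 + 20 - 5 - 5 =18*s^3 + 66*s^2 + 78*s + 30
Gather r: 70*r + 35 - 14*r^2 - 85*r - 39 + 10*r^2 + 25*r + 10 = -4*r^2 + 10*r + 6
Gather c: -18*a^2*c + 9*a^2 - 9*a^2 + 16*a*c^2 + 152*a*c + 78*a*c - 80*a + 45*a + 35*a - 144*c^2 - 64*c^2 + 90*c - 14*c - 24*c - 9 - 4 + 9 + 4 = c^2*(16*a - 208) + c*(-18*a^2 + 230*a + 52)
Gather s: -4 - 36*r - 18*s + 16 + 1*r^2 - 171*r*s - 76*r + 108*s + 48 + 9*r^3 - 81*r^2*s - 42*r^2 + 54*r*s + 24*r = 9*r^3 - 41*r^2 - 88*r + s*(-81*r^2 - 117*r + 90) + 60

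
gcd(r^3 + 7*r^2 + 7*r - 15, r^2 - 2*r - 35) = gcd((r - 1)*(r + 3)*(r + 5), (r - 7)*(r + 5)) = r + 5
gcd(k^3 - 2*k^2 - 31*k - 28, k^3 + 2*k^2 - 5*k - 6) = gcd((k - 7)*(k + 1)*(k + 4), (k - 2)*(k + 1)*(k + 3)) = k + 1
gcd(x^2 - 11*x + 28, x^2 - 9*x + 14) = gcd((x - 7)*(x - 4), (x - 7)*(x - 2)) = x - 7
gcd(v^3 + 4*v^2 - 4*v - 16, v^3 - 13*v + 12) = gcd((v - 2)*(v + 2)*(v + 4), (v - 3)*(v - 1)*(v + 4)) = v + 4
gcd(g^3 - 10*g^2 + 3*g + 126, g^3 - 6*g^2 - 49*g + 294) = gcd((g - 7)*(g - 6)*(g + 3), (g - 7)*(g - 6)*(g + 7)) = g^2 - 13*g + 42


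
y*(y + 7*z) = y^2 + 7*y*z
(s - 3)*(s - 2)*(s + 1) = s^3 - 4*s^2 + s + 6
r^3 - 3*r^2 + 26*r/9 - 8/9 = (r - 4/3)*(r - 1)*(r - 2/3)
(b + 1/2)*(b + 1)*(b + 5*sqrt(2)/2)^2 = b^4 + 3*b^3/2 + 5*sqrt(2)*b^3 + 15*sqrt(2)*b^2/2 + 13*b^2 + 5*sqrt(2)*b/2 + 75*b/4 + 25/4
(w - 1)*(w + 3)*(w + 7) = w^3 + 9*w^2 + 11*w - 21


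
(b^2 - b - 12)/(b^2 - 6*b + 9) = (b^2 - b - 12)/(b^2 - 6*b + 9)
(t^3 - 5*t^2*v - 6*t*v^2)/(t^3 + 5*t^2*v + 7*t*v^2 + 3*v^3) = t*(t - 6*v)/(t^2 + 4*t*v + 3*v^2)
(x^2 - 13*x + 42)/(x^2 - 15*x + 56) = (x - 6)/(x - 8)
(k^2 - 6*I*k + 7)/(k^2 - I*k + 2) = (k - 7*I)/(k - 2*I)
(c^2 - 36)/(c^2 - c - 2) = (36 - c^2)/(-c^2 + c + 2)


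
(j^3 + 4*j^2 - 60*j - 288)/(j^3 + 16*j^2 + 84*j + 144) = (j - 8)/(j + 4)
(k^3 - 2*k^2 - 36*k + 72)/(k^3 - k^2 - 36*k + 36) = (k - 2)/(k - 1)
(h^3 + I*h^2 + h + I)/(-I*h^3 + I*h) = (I*h^3 - h^2 + I*h - 1)/(h^3 - h)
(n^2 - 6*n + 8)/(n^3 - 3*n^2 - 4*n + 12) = (n - 4)/(n^2 - n - 6)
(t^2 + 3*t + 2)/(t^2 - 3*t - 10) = (t + 1)/(t - 5)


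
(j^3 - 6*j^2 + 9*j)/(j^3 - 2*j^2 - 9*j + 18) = j*(j - 3)/(j^2 + j - 6)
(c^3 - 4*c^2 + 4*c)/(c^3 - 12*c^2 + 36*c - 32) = c/(c - 8)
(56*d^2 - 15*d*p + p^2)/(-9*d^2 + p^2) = (-56*d^2 + 15*d*p - p^2)/(9*d^2 - p^2)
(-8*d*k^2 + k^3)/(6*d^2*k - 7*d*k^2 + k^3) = k*(-8*d + k)/(6*d^2 - 7*d*k + k^2)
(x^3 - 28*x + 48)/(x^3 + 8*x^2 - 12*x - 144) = (x - 2)/(x + 6)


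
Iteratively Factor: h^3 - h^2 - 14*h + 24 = (h + 4)*(h^2 - 5*h + 6) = (h - 2)*(h + 4)*(h - 3)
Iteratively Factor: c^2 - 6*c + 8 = (c - 2)*(c - 4)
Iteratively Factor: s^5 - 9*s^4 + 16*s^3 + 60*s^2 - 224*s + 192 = (s - 4)*(s^4 - 5*s^3 - 4*s^2 + 44*s - 48) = (s - 4)*(s - 2)*(s^3 - 3*s^2 - 10*s + 24) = (s - 4)*(s - 2)^2*(s^2 - s - 12) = (s - 4)^2*(s - 2)^2*(s + 3)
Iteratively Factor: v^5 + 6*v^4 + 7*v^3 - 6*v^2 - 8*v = (v + 4)*(v^4 + 2*v^3 - v^2 - 2*v) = (v - 1)*(v + 4)*(v^3 + 3*v^2 + 2*v) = (v - 1)*(v + 2)*(v + 4)*(v^2 + v) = (v - 1)*(v + 1)*(v + 2)*(v + 4)*(v)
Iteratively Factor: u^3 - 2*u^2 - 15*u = (u + 3)*(u^2 - 5*u) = u*(u + 3)*(u - 5)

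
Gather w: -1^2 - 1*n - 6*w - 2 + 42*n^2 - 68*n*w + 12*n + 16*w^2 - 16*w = 42*n^2 + 11*n + 16*w^2 + w*(-68*n - 22) - 3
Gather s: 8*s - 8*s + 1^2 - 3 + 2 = 0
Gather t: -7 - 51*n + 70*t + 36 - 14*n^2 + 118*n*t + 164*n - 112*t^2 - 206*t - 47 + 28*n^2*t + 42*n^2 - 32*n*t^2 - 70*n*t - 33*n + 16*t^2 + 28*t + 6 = 28*n^2 + 80*n + t^2*(-32*n - 96) + t*(28*n^2 + 48*n - 108) - 12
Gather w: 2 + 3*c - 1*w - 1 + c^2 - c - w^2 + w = c^2 + 2*c - w^2 + 1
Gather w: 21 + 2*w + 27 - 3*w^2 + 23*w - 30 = -3*w^2 + 25*w + 18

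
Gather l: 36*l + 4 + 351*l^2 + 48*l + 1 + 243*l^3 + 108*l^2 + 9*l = 243*l^3 + 459*l^2 + 93*l + 5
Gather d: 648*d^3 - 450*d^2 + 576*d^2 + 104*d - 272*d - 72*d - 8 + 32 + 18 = 648*d^3 + 126*d^2 - 240*d + 42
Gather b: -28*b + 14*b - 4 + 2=-14*b - 2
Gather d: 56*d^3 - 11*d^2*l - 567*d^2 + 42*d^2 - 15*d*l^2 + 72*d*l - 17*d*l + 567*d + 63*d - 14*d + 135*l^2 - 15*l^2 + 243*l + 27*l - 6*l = 56*d^3 + d^2*(-11*l - 525) + d*(-15*l^2 + 55*l + 616) + 120*l^2 + 264*l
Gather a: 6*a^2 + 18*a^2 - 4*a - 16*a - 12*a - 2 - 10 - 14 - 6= 24*a^2 - 32*a - 32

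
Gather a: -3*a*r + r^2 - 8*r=-3*a*r + r^2 - 8*r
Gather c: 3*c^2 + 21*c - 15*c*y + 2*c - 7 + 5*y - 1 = 3*c^2 + c*(23 - 15*y) + 5*y - 8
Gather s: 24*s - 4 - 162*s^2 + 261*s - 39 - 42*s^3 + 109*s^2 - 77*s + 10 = -42*s^3 - 53*s^2 + 208*s - 33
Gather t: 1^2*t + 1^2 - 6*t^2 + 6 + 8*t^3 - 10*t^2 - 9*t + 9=8*t^3 - 16*t^2 - 8*t + 16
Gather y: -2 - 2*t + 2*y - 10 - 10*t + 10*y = -12*t + 12*y - 12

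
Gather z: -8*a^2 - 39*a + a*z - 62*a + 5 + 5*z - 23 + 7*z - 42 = -8*a^2 - 101*a + z*(a + 12) - 60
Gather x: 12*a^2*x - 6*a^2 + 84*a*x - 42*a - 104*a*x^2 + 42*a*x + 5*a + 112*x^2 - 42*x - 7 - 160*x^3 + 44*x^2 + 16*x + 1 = -6*a^2 - 37*a - 160*x^3 + x^2*(156 - 104*a) + x*(12*a^2 + 126*a - 26) - 6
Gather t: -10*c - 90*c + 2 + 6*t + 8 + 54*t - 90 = -100*c + 60*t - 80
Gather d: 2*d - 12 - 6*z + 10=2*d - 6*z - 2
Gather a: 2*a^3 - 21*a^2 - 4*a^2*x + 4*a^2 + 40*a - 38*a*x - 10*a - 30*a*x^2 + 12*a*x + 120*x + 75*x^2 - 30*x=2*a^3 + a^2*(-4*x - 17) + a*(-30*x^2 - 26*x + 30) + 75*x^2 + 90*x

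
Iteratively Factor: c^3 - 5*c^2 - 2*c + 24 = (c - 3)*(c^2 - 2*c - 8) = (c - 4)*(c - 3)*(c + 2)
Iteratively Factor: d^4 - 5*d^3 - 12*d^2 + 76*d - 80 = (d - 2)*(d^3 - 3*d^2 - 18*d + 40) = (d - 2)^2*(d^2 - d - 20) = (d - 5)*(d - 2)^2*(d + 4)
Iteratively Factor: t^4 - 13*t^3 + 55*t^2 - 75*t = (t - 5)*(t^3 - 8*t^2 + 15*t) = (t - 5)*(t - 3)*(t^2 - 5*t) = t*(t - 5)*(t - 3)*(t - 5)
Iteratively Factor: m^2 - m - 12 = (m - 4)*(m + 3)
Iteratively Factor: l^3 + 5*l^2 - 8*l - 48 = (l - 3)*(l^2 + 8*l + 16) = (l - 3)*(l + 4)*(l + 4)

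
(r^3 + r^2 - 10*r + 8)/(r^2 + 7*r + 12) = (r^2 - 3*r + 2)/(r + 3)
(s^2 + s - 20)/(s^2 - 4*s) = (s + 5)/s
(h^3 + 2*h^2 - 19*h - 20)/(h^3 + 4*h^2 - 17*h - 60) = (h + 1)/(h + 3)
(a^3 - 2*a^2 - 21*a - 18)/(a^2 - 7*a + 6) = (a^2 + 4*a + 3)/(a - 1)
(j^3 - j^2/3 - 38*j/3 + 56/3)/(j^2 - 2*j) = j + 5/3 - 28/(3*j)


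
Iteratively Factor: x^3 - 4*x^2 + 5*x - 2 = (x - 1)*(x^2 - 3*x + 2) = (x - 2)*(x - 1)*(x - 1)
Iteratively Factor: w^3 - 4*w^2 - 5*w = (w)*(w^2 - 4*w - 5) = w*(w + 1)*(w - 5)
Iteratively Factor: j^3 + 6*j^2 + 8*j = (j + 2)*(j^2 + 4*j) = (j + 2)*(j + 4)*(j)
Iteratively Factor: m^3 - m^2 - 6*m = (m + 2)*(m^2 - 3*m) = (m - 3)*(m + 2)*(m)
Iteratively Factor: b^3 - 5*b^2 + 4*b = (b - 4)*(b^2 - b) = (b - 4)*(b - 1)*(b)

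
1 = 1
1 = 1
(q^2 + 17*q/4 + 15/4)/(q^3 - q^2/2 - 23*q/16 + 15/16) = 4*(q + 3)/(4*q^2 - 7*q + 3)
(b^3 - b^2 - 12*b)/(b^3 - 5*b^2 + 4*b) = (b + 3)/(b - 1)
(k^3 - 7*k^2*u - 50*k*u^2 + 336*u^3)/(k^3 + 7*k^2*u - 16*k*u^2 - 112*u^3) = (-k^2 + 14*k*u - 48*u^2)/(-k^2 + 16*u^2)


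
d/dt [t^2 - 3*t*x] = 2*t - 3*x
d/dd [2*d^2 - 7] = 4*d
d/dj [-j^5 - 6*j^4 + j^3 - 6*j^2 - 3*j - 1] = -5*j^4 - 24*j^3 + 3*j^2 - 12*j - 3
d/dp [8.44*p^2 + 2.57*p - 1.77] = 16.88*p + 2.57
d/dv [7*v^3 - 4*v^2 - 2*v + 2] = 21*v^2 - 8*v - 2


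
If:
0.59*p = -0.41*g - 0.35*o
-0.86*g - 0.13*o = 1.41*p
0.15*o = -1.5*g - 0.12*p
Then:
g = 0.00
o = 0.00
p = 0.00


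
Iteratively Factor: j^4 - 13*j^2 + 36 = (j + 2)*(j^3 - 2*j^2 - 9*j + 18) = (j + 2)*(j + 3)*(j^2 - 5*j + 6) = (j - 2)*(j + 2)*(j + 3)*(j - 3)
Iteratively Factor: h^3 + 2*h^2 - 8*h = (h + 4)*(h^2 - 2*h) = h*(h + 4)*(h - 2)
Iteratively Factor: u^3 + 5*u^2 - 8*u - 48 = (u - 3)*(u^2 + 8*u + 16) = (u - 3)*(u + 4)*(u + 4)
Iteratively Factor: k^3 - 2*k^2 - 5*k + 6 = (k - 3)*(k^2 + k - 2) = (k - 3)*(k + 2)*(k - 1)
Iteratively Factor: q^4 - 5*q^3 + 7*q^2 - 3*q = (q - 3)*(q^3 - 2*q^2 + q) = (q - 3)*(q - 1)*(q^2 - q) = (q - 3)*(q - 1)^2*(q)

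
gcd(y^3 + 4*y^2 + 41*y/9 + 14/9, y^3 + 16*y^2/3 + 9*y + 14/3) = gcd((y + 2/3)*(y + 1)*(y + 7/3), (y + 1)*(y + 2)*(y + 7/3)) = y^2 + 10*y/3 + 7/3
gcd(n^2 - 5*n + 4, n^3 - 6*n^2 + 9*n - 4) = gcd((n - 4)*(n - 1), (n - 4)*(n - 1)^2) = n^2 - 5*n + 4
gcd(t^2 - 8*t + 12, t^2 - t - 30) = t - 6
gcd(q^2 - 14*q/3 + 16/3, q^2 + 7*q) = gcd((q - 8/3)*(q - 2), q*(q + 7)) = 1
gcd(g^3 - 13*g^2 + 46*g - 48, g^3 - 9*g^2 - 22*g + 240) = g - 8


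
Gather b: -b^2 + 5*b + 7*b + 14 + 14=-b^2 + 12*b + 28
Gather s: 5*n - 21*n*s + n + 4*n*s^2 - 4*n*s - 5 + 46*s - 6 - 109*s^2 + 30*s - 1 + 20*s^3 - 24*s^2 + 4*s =6*n + 20*s^3 + s^2*(4*n - 133) + s*(80 - 25*n) - 12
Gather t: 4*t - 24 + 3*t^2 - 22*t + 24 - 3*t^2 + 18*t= 0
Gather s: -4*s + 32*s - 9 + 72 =28*s + 63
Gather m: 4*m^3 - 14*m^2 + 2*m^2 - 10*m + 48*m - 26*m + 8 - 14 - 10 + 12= 4*m^3 - 12*m^2 + 12*m - 4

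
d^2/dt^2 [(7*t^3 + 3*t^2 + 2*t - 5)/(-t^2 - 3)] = 2*(19*t^3 + 42*t^2 - 171*t - 42)/(t^6 + 9*t^4 + 27*t^2 + 27)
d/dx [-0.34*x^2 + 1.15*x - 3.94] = 1.15 - 0.68*x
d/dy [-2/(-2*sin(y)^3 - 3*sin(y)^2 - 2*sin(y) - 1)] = 4*(-3*sin(y) + 3*cos(y)^2 - 4)*cos(y)/((sin(y) + 1)^2*(sin(y) - cos(2*y) + 2)^2)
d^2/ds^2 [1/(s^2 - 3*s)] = 2*(-s*(s - 3) + (2*s - 3)^2)/(s^3*(s - 3)^3)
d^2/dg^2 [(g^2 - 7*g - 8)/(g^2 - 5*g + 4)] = 4*(-g^3 - 18*g^2 + 102*g - 146)/(g^6 - 15*g^5 + 87*g^4 - 245*g^3 + 348*g^2 - 240*g + 64)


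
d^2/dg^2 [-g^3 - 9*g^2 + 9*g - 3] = -6*g - 18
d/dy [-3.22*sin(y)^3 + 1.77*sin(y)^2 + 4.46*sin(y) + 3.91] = (-9.66*sin(y)^2 + 3.54*sin(y) + 4.46)*cos(y)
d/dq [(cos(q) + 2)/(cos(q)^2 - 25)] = (cos(q)^2 + 4*cos(q) + 25)*sin(q)/(cos(q)^2 - 25)^2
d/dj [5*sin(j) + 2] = 5*cos(j)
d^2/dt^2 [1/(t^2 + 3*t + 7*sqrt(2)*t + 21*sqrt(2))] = 2*(-t^2 - 7*sqrt(2)*t - 3*t + (2*t + 3 + 7*sqrt(2))^2 - 21*sqrt(2))/(t^2 + 3*t + 7*sqrt(2)*t + 21*sqrt(2))^3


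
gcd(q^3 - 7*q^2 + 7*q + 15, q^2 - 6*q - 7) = q + 1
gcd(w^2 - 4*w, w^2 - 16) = w - 4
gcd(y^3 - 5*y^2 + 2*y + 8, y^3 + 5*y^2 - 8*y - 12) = y^2 - y - 2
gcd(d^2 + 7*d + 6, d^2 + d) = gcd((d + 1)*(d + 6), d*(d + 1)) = d + 1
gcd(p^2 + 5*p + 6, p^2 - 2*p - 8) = p + 2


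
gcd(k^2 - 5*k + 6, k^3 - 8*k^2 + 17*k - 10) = k - 2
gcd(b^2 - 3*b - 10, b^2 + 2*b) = b + 2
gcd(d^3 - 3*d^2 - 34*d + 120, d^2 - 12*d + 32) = d - 4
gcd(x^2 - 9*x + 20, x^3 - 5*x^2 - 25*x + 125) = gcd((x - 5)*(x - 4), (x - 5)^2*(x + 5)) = x - 5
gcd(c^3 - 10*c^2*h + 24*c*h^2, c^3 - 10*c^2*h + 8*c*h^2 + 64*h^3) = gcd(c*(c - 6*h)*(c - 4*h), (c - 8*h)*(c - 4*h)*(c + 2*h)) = c - 4*h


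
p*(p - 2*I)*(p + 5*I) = p^3 + 3*I*p^2 + 10*p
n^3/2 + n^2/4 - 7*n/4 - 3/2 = (n/2 + 1/2)*(n - 2)*(n + 3/2)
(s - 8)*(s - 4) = s^2 - 12*s + 32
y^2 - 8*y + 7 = (y - 7)*(y - 1)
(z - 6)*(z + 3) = z^2 - 3*z - 18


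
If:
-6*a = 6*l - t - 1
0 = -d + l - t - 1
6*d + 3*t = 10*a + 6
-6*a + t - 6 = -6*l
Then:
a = -4/7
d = 43/84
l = 7/12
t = -13/14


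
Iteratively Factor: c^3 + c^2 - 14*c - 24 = (c + 2)*(c^2 - c - 12) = (c + 2)*(c + 3)*(c - 4)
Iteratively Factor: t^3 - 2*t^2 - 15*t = (t)*(t^2 - 2*t - 15) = t*(t - 5)*(t + 3)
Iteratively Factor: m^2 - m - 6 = (m - 3)*(m + 2)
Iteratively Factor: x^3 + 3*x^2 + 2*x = (x + 1)*(x^2 + 2*x) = x*(x + 1)*(x + 2)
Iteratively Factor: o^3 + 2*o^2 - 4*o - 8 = (o + 2)*(o^2 - 4) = (o + 2)^2*(o - 2)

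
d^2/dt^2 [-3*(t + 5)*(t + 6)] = -6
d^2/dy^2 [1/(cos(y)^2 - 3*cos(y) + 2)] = (-4*sin(y)^4 + 3*sin(y)^2 - 69*cos(y)/4 + 9*cos(3*y)/4 + 15)/((cos(y) - 2)^3*(cos(y) - 1)^3)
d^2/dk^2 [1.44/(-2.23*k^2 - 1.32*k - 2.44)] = (14.321952*k^2 + 8.477568*k - 1.44*(4.46*k + 1.32)*(8.92*k + 2.64) + 15.670656)/(2.23*k^2 + 1.32*k + 2.44)^3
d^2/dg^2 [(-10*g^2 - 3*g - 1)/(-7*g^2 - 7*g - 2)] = 2*(-343*g^3 - 273*g^2 + 21*g + 33)/(343*g^6 + 1029*g^5 + 1323*g^4 + 931*g^3 + 378*g^2 + 84*g + 8)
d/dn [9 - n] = -1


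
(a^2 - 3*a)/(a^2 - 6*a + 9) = a/(a - 3)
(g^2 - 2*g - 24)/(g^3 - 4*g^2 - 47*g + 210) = (g + 4)/(g^2 + 2*g - 35)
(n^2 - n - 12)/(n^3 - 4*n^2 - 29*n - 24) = (n - 4)/(n^2 - 7*n - 8)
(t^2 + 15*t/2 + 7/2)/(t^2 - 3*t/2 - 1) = (t + 7)/(t - 2)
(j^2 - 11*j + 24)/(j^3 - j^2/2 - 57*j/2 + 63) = 2*(j - 8)/(2*j^2 + 5*j - 42)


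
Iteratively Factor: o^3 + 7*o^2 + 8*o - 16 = (o - 1)*(o^2 + 8*o + 16) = (o - 1)*(o + 4)*(o + 4)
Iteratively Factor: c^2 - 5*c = (c)*(c - 5)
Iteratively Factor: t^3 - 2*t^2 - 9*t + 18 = (t + 3)*(t^2 - 5*t + 6) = (t - 2)*(t + 3)*(t - 3)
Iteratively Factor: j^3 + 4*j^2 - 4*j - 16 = (j - 2)*(j^2 + 6*j + 8) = (j - 2)*(j + 2)*(j + 4)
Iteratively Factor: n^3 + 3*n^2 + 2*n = (n + 1)*(n^2 + 2*n) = (n + 1)*(n + 2)*(n)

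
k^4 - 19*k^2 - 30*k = k*(k - 5)*(k + 2)*(k + 3)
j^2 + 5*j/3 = j*(j + 5/3)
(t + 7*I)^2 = t^2 + 14*I*t - 49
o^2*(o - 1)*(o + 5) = o^4 + 4*o^3 - 5*o^2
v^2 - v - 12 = (v - 4)*(v + 3)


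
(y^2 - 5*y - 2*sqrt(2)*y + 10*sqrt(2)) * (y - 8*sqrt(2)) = y^3 - 10*sqrt(2)*y^2 - 5*y^2 + 32*y + 50*sqrt(2)*y - 160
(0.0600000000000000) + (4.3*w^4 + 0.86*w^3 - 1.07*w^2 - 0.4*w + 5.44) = 4.3*w^4 + 0.86*w^3 - 1.07*w^2 - 0.4*w + 5.5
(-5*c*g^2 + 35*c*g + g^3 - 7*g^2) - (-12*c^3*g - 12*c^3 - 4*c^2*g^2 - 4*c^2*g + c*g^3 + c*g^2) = 12*c^3*g + 12*c^3 + 4*c^2*g^2 + 4*c^2*g - c*g^3 - 6*c*g^2 + 35*c*g + g^3 - 7*g^2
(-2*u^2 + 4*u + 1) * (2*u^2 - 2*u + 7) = -4*u^4 + 12*u^3 - 20*u^2 + 26*u + 7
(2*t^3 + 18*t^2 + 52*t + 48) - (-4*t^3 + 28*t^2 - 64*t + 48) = 6*t^3 - 10*t^2 + 116*t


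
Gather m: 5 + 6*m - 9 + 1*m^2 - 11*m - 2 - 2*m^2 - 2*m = -m^2 - 7*m - 6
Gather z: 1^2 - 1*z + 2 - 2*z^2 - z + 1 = -2*z^2 - 2*z + 4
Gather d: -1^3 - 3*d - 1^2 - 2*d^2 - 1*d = -2*d^2 - 4*d - 2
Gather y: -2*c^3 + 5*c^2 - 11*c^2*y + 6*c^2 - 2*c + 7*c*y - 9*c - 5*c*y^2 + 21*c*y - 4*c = -2*c^3 + 11*c^2 - 5*c*y^2 - 15*c + y*(-11*c^2 + 28*c)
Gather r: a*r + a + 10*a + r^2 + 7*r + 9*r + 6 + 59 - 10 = 11*a + r^2 + r*(a + 16) + 55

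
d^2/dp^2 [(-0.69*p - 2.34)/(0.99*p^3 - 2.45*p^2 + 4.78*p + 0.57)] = (-4.057614*p^5 - 17.479638*p^4 + 89.057706*p^3 - 146.042784*p^2 + 166.563702*p - 109.706184)/(0.970299*p^9 - 7.203735*p^8 + 31.882059*p^7 - 82.593494*p^6 + 145.640388*p^5 - 141.487341*p^4 + 70.128685*p^3 + 36.682749*p^2 + 4.659066*p + 0.185193)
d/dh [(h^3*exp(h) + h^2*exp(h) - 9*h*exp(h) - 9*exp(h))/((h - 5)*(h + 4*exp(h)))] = ((h - 5)*(h + 4*exp(h))*(h^3 + 4*h^2 - 7*h - 18) - (h - 5)*(4*exp(h) + 1)*(h^3 + h^2 - 9*h - 9) + (h + 4*exp(h))*(-h^3 - h^2 + 9*h + 9))*exp(h)/((h - 5)^2*(h + 4*exp(h))^2)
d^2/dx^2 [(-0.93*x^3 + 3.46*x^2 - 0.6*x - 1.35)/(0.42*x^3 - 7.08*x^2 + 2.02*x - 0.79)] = (-4.44089209850063e-16*x^7 - 4.310208*x^6 + 4.09903199999985*x^5 - 13.4683919999998*x^4 + 122.949432*x^3 - 522.495108*x^2 + 129.808422*x + 6.488372)/(0.074088*x^9 - 3.746736*x^8 + 64.228248*x^7 - 391.353012*x^6 + 323.002152*x^5 - 209.48868*x^4 + 76.818358*x^3 - 22.926432*x^2 + 3.782046*x - 0.493039)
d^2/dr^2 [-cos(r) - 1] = cos(r)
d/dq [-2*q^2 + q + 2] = 1 - 4*q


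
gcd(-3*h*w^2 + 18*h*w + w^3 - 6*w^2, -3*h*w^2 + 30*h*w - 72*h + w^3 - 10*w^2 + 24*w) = -3*h*w + 18*h + w^2 - 6*w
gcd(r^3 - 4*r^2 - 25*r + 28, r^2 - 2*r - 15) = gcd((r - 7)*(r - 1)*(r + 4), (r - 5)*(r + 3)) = 1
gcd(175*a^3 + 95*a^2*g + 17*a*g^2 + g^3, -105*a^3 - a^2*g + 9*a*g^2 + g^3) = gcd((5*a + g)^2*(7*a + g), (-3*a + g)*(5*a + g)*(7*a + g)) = 35*a^2 + 12*a*g + g^2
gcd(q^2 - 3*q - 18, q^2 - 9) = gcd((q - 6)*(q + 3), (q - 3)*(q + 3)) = q + 3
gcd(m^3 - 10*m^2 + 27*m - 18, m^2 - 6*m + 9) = m - 3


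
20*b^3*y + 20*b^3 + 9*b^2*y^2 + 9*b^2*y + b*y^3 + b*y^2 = (4*b + y)*(5*b + y)*(b*y + b)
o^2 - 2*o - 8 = (o - 4)*(o + 2)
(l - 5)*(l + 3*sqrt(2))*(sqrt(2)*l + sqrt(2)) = sqrt(2)*l^3 - 4*sqrt(2)*l^2 + 6*l^2 - 24*l - 5*sqrt(2)*l - 30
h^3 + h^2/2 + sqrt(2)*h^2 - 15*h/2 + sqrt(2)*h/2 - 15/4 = (h + 1/2)*(h - 3*sqrt(2)/2)*(h + 5*sqrt(2)/2)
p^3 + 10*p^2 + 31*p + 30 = (p + 2)*(p + 3)*(p + 5)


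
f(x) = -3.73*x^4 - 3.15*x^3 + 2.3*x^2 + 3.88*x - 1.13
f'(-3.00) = 307.87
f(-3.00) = -209.15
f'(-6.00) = 2858.80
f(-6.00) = -4095.29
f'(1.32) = -40.83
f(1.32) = -10.57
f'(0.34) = 3.77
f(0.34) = 0.28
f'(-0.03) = 3.73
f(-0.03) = -1.24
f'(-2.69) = 213.54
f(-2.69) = -128.92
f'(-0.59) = 0.94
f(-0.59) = -2.42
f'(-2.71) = 218.96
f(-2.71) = -133.24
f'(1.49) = -59.60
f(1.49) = -19.05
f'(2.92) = -434.73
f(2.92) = -319.78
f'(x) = -14.92*x^3 - 9.45*x^2 + 4.6*x + 3.88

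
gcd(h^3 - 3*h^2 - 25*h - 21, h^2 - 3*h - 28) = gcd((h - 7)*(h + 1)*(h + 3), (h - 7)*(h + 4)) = h - 7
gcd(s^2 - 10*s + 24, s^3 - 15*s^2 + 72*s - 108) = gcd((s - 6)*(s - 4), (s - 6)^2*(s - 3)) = s - 6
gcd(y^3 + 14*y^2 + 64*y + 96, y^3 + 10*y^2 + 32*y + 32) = y^2 + 8*y + 16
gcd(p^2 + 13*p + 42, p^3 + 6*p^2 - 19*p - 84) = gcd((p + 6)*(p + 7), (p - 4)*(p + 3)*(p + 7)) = p + 7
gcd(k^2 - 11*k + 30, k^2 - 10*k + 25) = k - 5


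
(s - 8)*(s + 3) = s^2 - 5*s - 24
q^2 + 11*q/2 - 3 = (q - 1/2)*(q + 6)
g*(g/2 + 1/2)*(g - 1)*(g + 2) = g^4/2 + g^3 - g^2/2 - g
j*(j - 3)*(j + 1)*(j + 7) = j^4 + 5*j^3 - 17*j^2 - 21*j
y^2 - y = y*(y - 1)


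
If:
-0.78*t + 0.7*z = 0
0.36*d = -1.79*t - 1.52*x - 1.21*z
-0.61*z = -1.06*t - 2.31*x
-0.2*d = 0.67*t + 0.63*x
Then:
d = 0.00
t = 0.00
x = 0.00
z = 0.00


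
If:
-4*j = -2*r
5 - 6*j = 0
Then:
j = 5/6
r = 5/3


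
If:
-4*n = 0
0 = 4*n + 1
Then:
No Solution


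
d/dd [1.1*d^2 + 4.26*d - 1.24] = 2.2*d + 4.26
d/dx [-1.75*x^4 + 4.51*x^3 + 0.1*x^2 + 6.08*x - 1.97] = -7.0*x^3 + 13.53*x^2 + 0.2*x + 6.08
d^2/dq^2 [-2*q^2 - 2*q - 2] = -4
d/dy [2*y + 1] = 2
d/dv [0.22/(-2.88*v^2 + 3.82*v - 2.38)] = (1.2672*v - 0.8404)/(2.88*v^2 - 3.82*v + 2.38)^2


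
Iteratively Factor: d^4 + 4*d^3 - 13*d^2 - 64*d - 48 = (d + 1)*(d^3 + 3*d^2 - 16*d - 48) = (d - 4)*(d + 1)*(d^2 + 7*d + 12) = (d - 4)*(d + 1)*(d + 3)*(d + 4)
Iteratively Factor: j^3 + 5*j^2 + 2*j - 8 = (j + 2)*(j^2 + 3*j - 4) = (j + 2)*(j + 4)*(j - 1)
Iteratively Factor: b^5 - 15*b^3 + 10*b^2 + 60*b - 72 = (b - 2)*(b^4 + 2*b^3 - 11*b^2 - 12*b + 36) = (b - 2)*(b + 3)*(b^3 - b^2 - 8*b + 12) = (b - 2)^2*(b + 3)*(b^2 + b - 6) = (b - 2)^2*(b + 3)^2*(b - 2)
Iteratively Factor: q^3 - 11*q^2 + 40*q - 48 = (q - 4)*(q^2 - 7*q + 12) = (q - 4)*(q - 3)*(q - 4)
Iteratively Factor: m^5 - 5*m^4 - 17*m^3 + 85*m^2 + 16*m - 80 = (m + 4)*(m^4 - 9*m^3 + 19*m^2 + 9*m - 20) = (m - 1)*(m + 4)*(m^3 - 8*m^2 + 11*m + 20) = (m - 4)*(m - 1)*(m + 4)*(m^2 - 4*m - 5) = (m - 4)*(m - 1)*(m + 1)*(m + 4)*(m - 5)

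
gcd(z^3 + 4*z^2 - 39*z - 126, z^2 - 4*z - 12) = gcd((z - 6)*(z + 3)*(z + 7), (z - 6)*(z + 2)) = z - 6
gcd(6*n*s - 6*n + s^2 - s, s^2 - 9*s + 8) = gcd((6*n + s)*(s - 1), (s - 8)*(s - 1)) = s - 1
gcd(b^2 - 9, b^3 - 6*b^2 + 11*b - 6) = b - 3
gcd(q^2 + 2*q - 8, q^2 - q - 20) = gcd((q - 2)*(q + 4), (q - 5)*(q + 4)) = q + 4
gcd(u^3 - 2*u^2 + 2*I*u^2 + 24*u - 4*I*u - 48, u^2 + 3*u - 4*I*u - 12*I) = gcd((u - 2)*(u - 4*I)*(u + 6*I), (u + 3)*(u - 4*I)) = u - 4*I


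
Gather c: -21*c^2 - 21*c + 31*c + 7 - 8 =-21*c^2 + 10*c - 1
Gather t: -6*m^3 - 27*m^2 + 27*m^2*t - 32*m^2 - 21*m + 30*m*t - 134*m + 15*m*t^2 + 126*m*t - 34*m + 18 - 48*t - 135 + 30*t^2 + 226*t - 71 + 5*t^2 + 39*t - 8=-6*m^3 - 59*m^2 - 189*m + t^2*(15*m + 35) + t*(27*m^2 + 156*m + 217) - 196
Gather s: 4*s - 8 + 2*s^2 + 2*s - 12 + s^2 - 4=3*s^2 + 6*s - 24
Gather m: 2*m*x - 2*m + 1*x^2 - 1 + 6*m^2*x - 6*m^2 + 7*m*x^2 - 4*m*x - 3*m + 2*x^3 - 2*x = m^2*(6*x - 6) + m*(7*x^2 - 2*x - 5) + 2*x^3 + x^2 - 2*x - 1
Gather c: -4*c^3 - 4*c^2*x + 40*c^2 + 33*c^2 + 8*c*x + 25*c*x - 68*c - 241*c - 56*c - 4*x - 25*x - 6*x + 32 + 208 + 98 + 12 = -4*c^3 + c^2*(73 - 4*x) + c*(33*x - 365) - 35*x + 350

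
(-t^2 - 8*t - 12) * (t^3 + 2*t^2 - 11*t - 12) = -t^5 - 10*t^4 - 17*t^3 + 76*t^2 + 228*t + 144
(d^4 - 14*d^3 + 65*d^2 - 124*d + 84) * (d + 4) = d^5 - 10*d^4 + 9*d^3 + 136*d^2 - 412*d + 336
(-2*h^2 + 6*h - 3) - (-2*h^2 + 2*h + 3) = 4*h - 6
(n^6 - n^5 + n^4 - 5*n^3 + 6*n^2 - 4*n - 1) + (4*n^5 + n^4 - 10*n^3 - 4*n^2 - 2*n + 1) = n^6 + 3*n^5 + 2*n^4 - 15*n^3 + 2*n^2 - 6*n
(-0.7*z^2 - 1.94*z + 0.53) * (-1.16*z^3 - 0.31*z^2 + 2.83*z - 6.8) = 0.812*z^5 + 2.4674*z^4 - 1.9944*z^3 - 0.8945*z^2 + 14.6919*z - 3.604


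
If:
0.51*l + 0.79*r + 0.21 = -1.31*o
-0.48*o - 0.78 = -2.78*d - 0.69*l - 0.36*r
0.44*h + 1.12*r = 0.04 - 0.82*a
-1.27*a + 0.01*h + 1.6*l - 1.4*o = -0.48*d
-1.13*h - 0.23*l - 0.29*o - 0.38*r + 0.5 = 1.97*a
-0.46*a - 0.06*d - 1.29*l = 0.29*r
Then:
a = 0.14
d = 0.30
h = 0.28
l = -0.02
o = -0.05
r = -0.17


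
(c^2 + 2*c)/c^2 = (c + 2)/c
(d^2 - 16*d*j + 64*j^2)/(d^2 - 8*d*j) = (d - 8*j)/d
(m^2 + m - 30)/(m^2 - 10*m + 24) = (m^2 + m - 30)/(m^2 - 10*m + 24)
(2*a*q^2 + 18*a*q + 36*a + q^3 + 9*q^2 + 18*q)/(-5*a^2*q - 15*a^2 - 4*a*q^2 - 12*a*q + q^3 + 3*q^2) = (2*a*q + 12*a + q^2 + 6*q)/(-5*a^2 - 4*a*q + q^2)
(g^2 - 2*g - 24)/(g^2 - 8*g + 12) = (g + 4)/(g - 2)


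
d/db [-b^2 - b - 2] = -2*b - 1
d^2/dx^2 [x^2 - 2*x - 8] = 2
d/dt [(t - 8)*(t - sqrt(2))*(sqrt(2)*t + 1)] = 3*sqrt(2)*t^2 - 16*sqrt(2)*t - 2*t - sqrt(2) + 8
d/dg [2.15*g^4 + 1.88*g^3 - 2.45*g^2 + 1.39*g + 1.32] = 8.6*g^3 + 5.64*g^2 - 4.9*g + 1.39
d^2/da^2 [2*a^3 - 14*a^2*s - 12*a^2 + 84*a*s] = 12*a - 28*s - 24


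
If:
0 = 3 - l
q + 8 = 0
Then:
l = 3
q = -8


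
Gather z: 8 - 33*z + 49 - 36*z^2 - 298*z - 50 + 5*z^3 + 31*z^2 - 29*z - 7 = 5*z^3 - 5*z^2 - 360*z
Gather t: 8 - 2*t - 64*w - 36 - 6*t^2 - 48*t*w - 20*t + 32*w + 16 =-6*t^2 + t*(-48*w - 22) - 32*w - 12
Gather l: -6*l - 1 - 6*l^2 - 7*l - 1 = -6*l^2 - 13*l - 2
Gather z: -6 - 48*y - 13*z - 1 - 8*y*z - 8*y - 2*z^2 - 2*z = -56*y - 2*z^2 + z*(-8*y - 15) - 7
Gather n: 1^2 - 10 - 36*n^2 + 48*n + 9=-36*n^2 + 48*n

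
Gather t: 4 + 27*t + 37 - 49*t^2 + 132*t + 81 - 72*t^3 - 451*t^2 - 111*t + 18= -72*t^3 - 500*t^2 + 48*t + 140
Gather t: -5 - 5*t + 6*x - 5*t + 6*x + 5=-10*t + 12*x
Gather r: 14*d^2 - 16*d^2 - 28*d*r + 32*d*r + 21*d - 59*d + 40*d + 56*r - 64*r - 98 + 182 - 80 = -2*d^2 + 2*d + r*(4*d - 8) + 4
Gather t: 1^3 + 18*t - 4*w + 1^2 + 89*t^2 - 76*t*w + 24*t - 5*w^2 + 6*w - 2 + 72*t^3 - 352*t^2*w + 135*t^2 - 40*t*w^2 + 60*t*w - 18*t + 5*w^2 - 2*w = 72*t^3 + t^2*(224 - 352*w) + t*(-40*w^2 - 16*w + 24)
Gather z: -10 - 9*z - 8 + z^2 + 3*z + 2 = z^2 - 6*z - 16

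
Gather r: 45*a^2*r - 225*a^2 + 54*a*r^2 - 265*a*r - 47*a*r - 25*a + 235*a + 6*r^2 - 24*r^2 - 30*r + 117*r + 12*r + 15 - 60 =-225*a^2 + 210*a + r^2*(54*a - 18) + r*(45*a^2 - 312*a + 99) - 45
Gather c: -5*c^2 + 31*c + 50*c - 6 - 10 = -5*c^2 + 81*c - 16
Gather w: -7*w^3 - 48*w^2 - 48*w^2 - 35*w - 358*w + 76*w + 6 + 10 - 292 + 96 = -7*w^3 - 96*w^2 - 317*w - 180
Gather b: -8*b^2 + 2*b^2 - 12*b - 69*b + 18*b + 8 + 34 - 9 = -6*b^2 - 63*b + 33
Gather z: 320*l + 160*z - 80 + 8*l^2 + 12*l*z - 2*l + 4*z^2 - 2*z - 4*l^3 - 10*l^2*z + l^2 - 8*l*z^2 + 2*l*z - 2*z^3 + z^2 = -4*l^3 + 9*l^2 + 318*l - 2*z^3 + z^2*(5 - 8*l) + z*(-10*l^2 + 14*l + 158) - 80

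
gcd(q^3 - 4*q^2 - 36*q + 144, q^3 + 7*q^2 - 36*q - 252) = q^2 - 36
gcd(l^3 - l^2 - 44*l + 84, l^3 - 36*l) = l - 6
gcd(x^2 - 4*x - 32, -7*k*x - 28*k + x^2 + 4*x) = x + 4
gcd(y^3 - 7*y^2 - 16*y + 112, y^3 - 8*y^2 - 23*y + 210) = y - 7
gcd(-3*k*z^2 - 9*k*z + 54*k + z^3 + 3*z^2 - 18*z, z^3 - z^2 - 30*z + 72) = z^2 + 3*z - 18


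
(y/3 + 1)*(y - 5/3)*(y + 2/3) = y^3/3 + 2*y^2/3 - 37*y/27 - 10/9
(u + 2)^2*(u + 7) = u^3 + 11*u^2 + 32*u + 28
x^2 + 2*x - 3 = (x - 1)*(x + 3)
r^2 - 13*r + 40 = (r - 8)*(r - 5)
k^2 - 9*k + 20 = (k - 5)*(k - 4)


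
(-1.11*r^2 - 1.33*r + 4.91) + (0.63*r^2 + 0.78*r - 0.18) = -0.48*r^2 - 0.55*r + 4.73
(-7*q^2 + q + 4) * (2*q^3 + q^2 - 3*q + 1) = -14*q^5 - 5*q^4 + 30*q^3 - 6*q^2 - 11*q + 4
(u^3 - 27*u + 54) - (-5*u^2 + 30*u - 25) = u^3 + 5*u^2 - 57*u + 79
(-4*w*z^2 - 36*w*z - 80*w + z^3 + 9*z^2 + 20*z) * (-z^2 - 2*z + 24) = 4*w*z^4 + 44*w*z^3 + 56*w*z^2 - 704*w*z - 1920*w - z^5 - 11*z^4 - 14*z^3 + 176*z^2 + 480*z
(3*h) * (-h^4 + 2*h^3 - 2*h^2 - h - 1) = -3*h^5 + 6*h^4 - 6*h^3 - 3*h^2 - 3*h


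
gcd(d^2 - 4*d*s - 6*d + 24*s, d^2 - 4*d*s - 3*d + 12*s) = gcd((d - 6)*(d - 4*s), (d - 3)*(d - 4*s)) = -d + 4*s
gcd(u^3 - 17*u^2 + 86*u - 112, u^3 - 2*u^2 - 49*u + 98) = u^2 - 9*u + 14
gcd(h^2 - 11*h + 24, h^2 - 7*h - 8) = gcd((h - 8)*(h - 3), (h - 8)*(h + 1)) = h - 8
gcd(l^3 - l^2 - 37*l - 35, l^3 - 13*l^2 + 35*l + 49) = l^2 - 6*l - 7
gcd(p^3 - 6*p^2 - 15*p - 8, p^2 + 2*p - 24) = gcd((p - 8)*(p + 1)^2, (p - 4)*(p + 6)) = 1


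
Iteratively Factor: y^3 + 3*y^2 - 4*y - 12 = (y - 2)*(y^2 + 5*y + 6) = (y - 2)*(y + 3)*(y + 2)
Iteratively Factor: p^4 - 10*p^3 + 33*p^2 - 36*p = (p - 4)*(p^3 - 6*p^2 + 9*p) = (p - 4)*(p - 3)*(p^2 - 3*p) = p*(p - 4)*(p - 3)*(p - 3)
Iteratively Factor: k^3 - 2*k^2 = (k)*(k^2 - 2*k) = k^2*(k - 2)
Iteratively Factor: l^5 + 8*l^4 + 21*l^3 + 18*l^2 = (l)*(l^4 + 8*l^3 + 21*l^2 + 18*l) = l*(l + 3)*(l^3 + 5*l^2 + 6*l) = l*(l + 2)*(l + 3)*(l^2 + 3*l) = l^2*(l + 2)*(l + 3)*(l + 3)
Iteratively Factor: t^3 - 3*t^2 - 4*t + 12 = (t - 2)*(t^2 - t - 6) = (t - 3)*(t - 2)*(t + 2)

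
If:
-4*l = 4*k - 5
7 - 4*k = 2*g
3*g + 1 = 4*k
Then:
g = 6/5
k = 23/20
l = 1/10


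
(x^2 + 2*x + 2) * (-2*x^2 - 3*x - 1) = -2*x^4 - 7*x^3 - 11*x^2 - 8*x - 2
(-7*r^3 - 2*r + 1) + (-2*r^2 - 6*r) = -7*r^3 - 2*r^2 - 8*r + 1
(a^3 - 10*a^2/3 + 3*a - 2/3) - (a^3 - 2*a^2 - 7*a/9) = -4*a^2/3 + 34*a/9 - 2/3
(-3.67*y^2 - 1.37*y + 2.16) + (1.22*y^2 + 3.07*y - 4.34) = -2.45*y^2 + 1.7*y - 2.18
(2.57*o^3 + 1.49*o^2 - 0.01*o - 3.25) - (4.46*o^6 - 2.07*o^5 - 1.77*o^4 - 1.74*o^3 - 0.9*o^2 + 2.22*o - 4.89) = -4.46*o^6 + 2.07*o^5 + 1.77*o^4 + 4.31*o^3 + 2.39*o^2 - 2.23*o + 1.64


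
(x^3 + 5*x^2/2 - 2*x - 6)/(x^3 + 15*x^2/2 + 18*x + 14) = (2*x - 3)/(2*x + 7)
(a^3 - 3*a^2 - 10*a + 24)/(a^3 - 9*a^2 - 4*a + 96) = (a - 2)/(a - 8)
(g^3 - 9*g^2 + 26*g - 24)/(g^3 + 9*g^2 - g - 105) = (g^2 - 6*g + 8)/(g^2 + 12*g + 35)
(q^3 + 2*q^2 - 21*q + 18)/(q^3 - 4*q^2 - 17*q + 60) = (q^2 + 5*q - 6)/(q^2 - q - 20)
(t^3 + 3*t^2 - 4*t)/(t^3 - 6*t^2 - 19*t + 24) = t*(t + 4)/(t^2 - 5*t - 24)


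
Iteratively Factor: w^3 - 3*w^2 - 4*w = (w + 1)*(w^2 - 4*w) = w*(w + 1)*(w - 4)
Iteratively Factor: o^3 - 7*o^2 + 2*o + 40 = (o - 4)*(o^2 - 3*o - 10) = (o - 4)*(o + 2)*(o - 5)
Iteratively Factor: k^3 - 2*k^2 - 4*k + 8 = (k - 2)*(k^2 - 4) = (k - 2)*(k + 2)*(k - 2)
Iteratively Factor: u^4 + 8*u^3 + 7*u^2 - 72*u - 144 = (u - 3)*(u^3 + 11*u^2 + 40*u + 48) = (u - 3)*(u + 4)*(u^2 + 7*u + 12) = (u - 3)*(u + 3)*(u + 4)*(u + 4)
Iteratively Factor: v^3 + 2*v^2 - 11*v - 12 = (v + 1)*(v^2 + v - 12) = (v - 3)*(v + 1)*(v + 4)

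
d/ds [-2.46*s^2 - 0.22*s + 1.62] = -4.92*s - 0.22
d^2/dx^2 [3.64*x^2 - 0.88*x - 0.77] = 7.28000000000000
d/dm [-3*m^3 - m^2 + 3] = m*(-9*m - 2)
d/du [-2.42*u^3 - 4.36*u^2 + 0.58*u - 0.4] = -7.26*u^2 - 8.72*u + 0.58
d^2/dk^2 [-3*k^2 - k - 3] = -6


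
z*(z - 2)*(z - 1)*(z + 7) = z^4 + 4*z^3 - 19*z^2 + 14*z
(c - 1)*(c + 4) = c^2 + 3*c - 4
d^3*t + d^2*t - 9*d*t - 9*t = (d - 3)*(d + 3)*(d*t + t)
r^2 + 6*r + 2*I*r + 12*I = (r + 6)*(r + 2*I)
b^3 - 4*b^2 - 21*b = b*(b - 7)*(b + 3)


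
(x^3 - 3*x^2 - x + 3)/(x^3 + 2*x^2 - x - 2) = (x - 3)/(x + 2)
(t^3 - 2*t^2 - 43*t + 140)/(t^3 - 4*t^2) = 1 + 2/t - 35/t^2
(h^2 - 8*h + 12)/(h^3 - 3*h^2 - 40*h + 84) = (h - 6)/(h^2 - h - 42)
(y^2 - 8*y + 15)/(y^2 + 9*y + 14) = (y^2 - 8*y + 15)/(y^2 + 9*y + 14)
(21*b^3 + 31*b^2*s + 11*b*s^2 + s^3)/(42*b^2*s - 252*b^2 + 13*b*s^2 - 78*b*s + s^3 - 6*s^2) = (3*b^2 + 4*b*s + s^2)/(6*b*s - 36*b + s^2 - 6*s)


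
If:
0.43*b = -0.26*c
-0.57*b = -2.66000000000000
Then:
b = 4.67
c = -7.72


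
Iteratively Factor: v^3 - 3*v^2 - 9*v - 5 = (v + 1)*(v^2 - 4*v - 5) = (v - 5)*(v + 1)*(v + 1)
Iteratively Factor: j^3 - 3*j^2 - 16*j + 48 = (j - 4)*(j^2 + j - 12) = (j - 4)*(j - 3)*(j + 4)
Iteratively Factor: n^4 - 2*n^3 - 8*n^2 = (n)*(n^3 - 2*n^2 - 8*n) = n*(n + 2)*(n^2 - 4*n) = n^2*(n + 2)*(n - 4)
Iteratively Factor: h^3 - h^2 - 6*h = (h + 2)*(h^2 - 3*h) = h*(h + 2)*(h - 3)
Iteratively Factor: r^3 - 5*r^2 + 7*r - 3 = (r - 1)*(r^2 - 4*r + 3) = (r - 1)^2*(r - 3)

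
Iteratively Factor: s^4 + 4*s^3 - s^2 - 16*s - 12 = (s + 2)*(s^3 + 2*s^2 - 5*s - 6) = (s - 2)*(s + 2)*(s^2 + 4*s + 3) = (s - 2)*(s + 1)*(s + 2)*(s + 3)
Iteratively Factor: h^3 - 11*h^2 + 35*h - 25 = (h - 5)*(h^2 - 6*h + 5) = (h - 5)*(h - 1)*(h - 5)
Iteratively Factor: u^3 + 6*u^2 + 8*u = (u + 2)*(u^2 + 4*u) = u*(u + 2)*(u + 4)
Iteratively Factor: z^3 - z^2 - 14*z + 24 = (z + 4)*(z^2 - 5*z + 6) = (z - 2)*(z + 4)*(z - 3)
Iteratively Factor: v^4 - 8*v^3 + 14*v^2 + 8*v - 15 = (v - 5)*(v^3 - 3*v^2 - v + 3) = (v - 5)*(v - 3)*(v^2 - 1) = (v - 5)*(v - 3)*(v - 1)*(v + 1)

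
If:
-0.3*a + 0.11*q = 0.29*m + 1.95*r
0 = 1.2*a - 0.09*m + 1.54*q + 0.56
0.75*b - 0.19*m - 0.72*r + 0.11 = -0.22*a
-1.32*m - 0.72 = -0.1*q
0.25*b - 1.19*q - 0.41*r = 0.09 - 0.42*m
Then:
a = -0.07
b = -0.20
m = -0.57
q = -0.35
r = 0.08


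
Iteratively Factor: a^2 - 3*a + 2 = (a - 1)*(a - 2)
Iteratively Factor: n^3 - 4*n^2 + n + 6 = (n + 1)*(n^2 - 5*n + 6) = (n - 2)*(n + 1)*(n - 3)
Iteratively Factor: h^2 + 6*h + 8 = (h + 4)*(h + 2)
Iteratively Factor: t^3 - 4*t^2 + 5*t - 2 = (t - 1)*(t^2 - 3*t + 2) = (t - 1)^2*(t - 2)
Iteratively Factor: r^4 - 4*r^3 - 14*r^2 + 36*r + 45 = (r - 3)*(r^3 - r^2 - 17*r - 15) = (r - 3)*(r + 1)*(r^2 - 2*r - 15) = (r - 3)*(r + 1)*(r + 3)*(r - 5)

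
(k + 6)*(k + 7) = k^2 + 13*k + 42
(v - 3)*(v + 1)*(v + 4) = v^3 + 2*v^2 - 11*v - 12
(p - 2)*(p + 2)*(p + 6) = p^3 + 6*p^2 - 4*p - 24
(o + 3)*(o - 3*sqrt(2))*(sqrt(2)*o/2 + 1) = sqrt(2)*o^3/2 - 2*o^2 + 3*sqrt(2)*o^2/2 - 6*o - 3*sqrt(2)*o - 9*sqrt(2)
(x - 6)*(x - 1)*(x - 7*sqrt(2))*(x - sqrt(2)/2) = x^4 - 15*sqrt(2)*x^3/2 - 7*x^3 + 13*x^2 + 105*sqrt(2)*x^2/2 - 45*sqrt(2)*x - 49*x + 42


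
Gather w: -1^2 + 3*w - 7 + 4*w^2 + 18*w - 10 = 4*w^2 + 21*w - 18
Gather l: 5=5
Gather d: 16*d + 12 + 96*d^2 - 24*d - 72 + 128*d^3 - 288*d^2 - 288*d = 128*d^3 - 192*d^2 - 296*d - 60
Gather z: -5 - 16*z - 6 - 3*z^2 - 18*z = -3*z^2 - 34*z - 11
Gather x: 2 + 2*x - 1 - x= x + 1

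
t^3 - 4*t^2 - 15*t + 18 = (t - 6)*(t - 1)*(t + 3)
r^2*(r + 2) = r^3 + 2*r^2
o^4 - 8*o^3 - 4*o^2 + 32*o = o*(o - 8)*(o - 2)*(o + 2)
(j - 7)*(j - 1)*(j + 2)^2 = j^4 - 4*j^3 - 21*j^2 - 4*j + 28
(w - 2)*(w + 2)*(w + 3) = w^3 + 3*w^2 - 4*w - 12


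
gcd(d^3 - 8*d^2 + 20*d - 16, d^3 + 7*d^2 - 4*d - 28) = d - 2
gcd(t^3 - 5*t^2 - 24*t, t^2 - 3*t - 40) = t - 8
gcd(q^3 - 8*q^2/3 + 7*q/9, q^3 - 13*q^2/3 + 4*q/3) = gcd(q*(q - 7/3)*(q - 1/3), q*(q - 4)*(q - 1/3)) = q^2 - q/3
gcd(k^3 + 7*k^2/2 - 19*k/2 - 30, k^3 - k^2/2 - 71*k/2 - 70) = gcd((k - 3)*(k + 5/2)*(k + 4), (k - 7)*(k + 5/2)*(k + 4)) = k^2 + 13*k/2 + 10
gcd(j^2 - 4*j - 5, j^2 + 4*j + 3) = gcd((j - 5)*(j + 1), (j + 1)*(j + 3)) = j + 1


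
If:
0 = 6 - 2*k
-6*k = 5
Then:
No Solution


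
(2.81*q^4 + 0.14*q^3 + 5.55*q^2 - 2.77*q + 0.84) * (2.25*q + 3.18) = 6.3225*q^5 + 9.2508*q^4 + 12.9327*q^3 + 11.4165*q^2 - 6.9186*q + 2.6712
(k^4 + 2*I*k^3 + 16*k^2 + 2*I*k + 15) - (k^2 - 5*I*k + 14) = k^4 + 2*I*k^3 + 15*k^2 + 7*I*k + 1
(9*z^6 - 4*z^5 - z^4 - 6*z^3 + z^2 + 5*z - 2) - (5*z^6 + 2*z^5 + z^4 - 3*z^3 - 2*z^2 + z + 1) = 4*z^6 - 6*z^5 - 2*z^4 - 3*z^3 + 3*z^2 + 4*z - 3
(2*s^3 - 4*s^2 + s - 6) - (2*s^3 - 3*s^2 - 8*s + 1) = -s^2 + 9*s - 7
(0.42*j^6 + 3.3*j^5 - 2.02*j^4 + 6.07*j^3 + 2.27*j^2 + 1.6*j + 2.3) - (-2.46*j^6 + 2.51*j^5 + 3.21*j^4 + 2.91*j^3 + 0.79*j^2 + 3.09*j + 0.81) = 2.88*j^6 + 0.79*j^5 - 5.23*j^4 + 3.16*j^3 + 1.48*j^2 - 1.49*j + 1.49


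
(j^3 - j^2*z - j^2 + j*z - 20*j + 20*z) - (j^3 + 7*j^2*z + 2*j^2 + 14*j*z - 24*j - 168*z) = -8*j^2*z - 3*j^2 - 13*j*z + 4*j + 188*z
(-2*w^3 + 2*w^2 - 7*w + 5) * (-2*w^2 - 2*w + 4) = 4*w^5 + 2*w^3 + 12*w^2 - 38*w + 20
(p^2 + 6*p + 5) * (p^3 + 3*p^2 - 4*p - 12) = p^5 + 9*p^4 + 19*p^3 - 21*p^2 - 92*p - 60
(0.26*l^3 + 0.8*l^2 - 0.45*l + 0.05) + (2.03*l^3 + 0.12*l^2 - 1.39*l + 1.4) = 2.29*l^3 + 0.92*l^2 - 1.84*l + 1.45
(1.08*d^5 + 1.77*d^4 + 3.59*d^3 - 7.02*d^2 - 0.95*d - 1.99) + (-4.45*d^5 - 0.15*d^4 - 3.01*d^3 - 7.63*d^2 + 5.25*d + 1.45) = -3.37*d^5 + 1.62*d^4 + 0.58*d^3 - 14.65*d^2 + 4.3*d - 0.54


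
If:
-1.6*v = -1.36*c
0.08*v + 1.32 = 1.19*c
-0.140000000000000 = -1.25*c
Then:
No Solution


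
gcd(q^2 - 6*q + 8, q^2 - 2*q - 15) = 1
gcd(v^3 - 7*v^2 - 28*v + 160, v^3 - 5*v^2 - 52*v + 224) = v^2 - 12*v + 32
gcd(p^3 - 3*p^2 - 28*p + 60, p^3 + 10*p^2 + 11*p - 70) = p^2 + 3*p - 10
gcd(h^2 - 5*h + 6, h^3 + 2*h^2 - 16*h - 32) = 1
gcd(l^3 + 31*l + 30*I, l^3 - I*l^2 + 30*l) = l^2 - I*l + 30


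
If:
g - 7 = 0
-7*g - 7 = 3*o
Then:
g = 7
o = -56/3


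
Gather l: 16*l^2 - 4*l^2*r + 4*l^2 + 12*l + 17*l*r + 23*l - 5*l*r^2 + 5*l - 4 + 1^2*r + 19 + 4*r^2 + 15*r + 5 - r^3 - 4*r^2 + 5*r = l^2*(20 - 4*r) + l*(-5*r^2 + 17*r + 40) - r^3 + 21*r + 20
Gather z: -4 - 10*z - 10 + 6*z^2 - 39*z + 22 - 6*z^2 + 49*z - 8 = 0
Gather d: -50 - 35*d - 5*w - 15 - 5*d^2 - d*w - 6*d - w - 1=-5*d^2 + d*(-w - 41) - 6*w - 66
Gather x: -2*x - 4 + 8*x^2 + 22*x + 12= 8*x^2 + 20*x + 8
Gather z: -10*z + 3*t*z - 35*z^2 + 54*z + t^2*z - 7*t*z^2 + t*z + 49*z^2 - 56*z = z^2*(14 - 7*t) + z*(t^2 + 4*t - 12)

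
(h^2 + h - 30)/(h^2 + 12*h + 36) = (h - 5)/(h + 6)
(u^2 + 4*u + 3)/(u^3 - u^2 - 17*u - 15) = 1/(u - 5)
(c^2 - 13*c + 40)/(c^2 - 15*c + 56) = (c - 5)/(c - 7)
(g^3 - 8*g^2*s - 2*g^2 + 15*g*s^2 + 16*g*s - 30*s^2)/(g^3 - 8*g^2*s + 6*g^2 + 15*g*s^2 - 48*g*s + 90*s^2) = (g - 2)/(g + 6)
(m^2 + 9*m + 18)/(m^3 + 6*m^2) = (m + 3)/m^2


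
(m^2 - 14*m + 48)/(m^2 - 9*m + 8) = (m - 6)/(m - 1)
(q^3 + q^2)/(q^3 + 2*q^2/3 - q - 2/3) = 3*q^2/(3*q^2 - q - 2)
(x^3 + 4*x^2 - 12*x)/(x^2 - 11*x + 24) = x*(x^2 + 4*x - 12)/(x^2 - 11*x + 24)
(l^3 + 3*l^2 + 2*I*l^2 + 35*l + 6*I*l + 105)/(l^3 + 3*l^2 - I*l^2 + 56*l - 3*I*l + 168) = (l - 5*I)/(l - 8*I)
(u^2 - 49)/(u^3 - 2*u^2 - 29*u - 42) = (u + 7)/(u^2 + 5*u + 6)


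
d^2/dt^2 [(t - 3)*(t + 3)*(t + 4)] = 6*t + 8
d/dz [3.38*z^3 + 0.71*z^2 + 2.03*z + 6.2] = 10.14*z^2 + 1.42*z + 2.03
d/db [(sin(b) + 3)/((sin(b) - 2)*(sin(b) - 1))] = (-6*sin(b) + cos(b)^2 + 10)*cos(b)/((sin(b) - 2)^2*(sin(b) - 1)^2)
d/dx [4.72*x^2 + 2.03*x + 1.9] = 9.44*x + 2.03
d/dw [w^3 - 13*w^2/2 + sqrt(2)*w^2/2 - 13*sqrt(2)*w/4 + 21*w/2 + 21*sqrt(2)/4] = 3*w^2 - 13*w + sqrt(2)*w - 13*sqrt(2)/4 + 21/2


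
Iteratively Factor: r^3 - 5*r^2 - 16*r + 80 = (r - 5)*(r^2 - 16) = (r - 5)*(r + 4)*(r - 4)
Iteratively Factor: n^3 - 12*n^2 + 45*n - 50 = (n - 5)*(n^2 - 7*n + 10) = (n - 5)*(n - 2)*(n - 5)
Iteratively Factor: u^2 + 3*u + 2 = (u + 1)*(u + 2)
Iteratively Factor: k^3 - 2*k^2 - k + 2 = (k - 2)*(k^2 - 1) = (k - 2)*(k - 1)*(k + 1)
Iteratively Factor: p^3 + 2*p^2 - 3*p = (p)*(p^2 + 2*p - 3) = p*(p - 1)*(p + 3)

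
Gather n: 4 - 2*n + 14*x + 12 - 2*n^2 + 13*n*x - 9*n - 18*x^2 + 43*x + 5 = -2*n^2 + n*(13*x - 11) - 18*x^2 + 57*x + 21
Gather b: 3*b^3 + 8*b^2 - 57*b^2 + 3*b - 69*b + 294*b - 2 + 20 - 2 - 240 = 3*b^3 - 49*b^2 + 228*b - 224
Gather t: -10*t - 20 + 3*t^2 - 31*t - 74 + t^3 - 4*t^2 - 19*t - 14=t^3 - t^2 - 60*t - 108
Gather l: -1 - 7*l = -7*l - 1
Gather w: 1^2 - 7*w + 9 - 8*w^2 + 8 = -8*w^2 - 7*w + 18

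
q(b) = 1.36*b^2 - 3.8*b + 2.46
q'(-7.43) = -24.01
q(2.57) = 1.68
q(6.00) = 28.62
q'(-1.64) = -8.26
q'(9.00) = 20.68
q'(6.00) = 12.52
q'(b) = 2.72*b - 3.8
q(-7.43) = 105.77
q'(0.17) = -3.34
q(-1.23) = 9.19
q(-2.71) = 22.75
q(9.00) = 78.42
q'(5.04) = 9.91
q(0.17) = 1.85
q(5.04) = 17.85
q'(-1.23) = -7.15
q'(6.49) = 13.85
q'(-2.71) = -11.17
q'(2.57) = 3.19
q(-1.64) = 12.35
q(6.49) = 35.08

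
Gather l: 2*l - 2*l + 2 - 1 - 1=0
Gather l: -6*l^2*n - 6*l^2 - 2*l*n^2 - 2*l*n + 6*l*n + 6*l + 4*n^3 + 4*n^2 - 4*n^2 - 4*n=l^2*(-6*n - 6) + l*(-2*n^2 + 4*n + 6) + 4*n^3 - 4*n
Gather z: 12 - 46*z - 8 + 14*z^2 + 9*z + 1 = 14*z^2 - 37*z + 5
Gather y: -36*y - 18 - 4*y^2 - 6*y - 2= -4*y^2 - 42*y - 20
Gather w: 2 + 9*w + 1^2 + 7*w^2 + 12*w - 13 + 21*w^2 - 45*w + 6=28*w^2 - 24*w - 4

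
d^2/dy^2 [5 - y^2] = -2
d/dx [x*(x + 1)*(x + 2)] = 3*x^2 + 6*x + 2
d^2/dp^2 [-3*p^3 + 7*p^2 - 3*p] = 14 - 18*p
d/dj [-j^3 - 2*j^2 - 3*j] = -3*j^2 - 4*j - 3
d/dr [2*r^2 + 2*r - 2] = 4*r + 2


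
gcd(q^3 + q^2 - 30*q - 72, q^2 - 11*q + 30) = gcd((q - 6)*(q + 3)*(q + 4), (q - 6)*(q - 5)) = q - 6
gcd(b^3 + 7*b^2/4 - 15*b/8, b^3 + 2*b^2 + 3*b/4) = b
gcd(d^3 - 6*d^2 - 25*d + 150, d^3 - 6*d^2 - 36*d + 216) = d - 6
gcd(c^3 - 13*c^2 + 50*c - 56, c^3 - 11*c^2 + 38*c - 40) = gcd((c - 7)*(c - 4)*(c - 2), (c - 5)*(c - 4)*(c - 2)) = c^2 - 6*c + 8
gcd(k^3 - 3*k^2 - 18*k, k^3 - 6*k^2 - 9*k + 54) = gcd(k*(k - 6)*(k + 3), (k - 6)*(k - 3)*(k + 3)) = k^2 - 3*k - 18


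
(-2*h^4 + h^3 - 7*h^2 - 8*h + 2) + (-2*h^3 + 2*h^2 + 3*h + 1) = -2*h^4 - h^3 - 5*h^2 - 5*h + 3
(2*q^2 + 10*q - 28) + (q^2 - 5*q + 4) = 3*q^2 + 5*q - 24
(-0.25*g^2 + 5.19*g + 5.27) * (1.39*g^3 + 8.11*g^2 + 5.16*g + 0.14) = -0.3475*g^5 + 5.1866*g^4 + 48.1262*g^3 + 69.4851*g^2 + 27.9198*g + 0.7378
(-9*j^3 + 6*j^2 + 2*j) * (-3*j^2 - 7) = 27*j^5 - 18*j^4 + 57*j^3 - 42*j^2 - 14*j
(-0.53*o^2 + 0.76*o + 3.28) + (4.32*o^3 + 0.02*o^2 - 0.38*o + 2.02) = 4.32*o^3 - 0.51*o^2 + 0.38*o + 5.3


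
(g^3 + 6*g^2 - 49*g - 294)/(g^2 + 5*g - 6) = (g^2 - 49)/(g - 1)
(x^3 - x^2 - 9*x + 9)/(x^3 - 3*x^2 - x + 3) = (x + 3)/(x + 1)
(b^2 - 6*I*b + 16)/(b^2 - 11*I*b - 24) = (b + 2*I)/(b - 3*I)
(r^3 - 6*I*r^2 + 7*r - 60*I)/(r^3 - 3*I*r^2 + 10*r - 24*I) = (r - 5*I)/(r - 2*I)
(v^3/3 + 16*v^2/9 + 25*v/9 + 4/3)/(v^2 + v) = v/3 + 13/9 + 4/(3*v)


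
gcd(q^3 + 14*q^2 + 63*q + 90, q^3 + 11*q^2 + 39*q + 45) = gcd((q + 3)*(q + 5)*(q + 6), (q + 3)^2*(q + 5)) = q^2 + 8*q + 15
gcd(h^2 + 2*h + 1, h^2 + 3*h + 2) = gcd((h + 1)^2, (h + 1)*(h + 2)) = h + 1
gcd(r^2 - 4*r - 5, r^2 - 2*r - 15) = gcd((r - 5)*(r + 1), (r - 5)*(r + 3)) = r - 5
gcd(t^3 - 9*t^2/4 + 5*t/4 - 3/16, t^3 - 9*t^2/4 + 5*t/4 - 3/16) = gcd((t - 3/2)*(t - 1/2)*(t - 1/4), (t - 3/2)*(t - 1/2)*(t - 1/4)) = t^3 - 9*t^2/4 + 5*t/4 - 3/16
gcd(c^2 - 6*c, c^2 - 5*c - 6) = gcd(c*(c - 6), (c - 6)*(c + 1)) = c - 6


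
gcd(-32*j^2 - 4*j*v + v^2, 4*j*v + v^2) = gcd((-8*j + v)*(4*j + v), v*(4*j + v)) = 4*j + v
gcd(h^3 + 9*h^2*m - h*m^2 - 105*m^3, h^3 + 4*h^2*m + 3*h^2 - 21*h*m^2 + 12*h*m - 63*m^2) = h^2 + 4*h*m - 21*m^2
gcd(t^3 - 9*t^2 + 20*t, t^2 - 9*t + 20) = t^2 - 9*t + 20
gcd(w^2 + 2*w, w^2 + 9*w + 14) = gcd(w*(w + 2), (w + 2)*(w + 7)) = w + 2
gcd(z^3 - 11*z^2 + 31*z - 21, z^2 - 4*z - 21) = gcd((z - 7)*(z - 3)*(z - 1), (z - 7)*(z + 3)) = z - 7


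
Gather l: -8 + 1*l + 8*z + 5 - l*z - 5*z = l*(1 - z) + 3*z - 3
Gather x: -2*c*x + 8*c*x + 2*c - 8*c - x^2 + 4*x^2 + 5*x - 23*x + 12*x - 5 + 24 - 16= -6*c + 3*x^2 + x*(6*c - 6) + 3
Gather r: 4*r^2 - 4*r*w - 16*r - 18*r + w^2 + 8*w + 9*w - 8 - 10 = 4*r^2 + r*(-4*w - 34) + w^2 + 17*w - 18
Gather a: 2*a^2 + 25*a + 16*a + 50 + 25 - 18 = 2*a^2 + 41*a + 57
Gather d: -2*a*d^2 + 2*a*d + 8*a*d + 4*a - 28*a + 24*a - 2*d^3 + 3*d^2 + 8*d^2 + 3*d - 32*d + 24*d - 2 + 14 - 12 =-2*d^3 + d^2*(11 - 2*a) + d*(10*a - 5)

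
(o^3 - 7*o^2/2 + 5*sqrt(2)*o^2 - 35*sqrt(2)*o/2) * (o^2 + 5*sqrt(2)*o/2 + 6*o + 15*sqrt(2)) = o^5 + 5*o^4/2 + 15*sqrt(2)*o^4/2 + 4*o^3 + 75*sqrt(2)*o^3/4 - 315*sqrt(2)*o^2/2 + 125*o^2/2 - 525*o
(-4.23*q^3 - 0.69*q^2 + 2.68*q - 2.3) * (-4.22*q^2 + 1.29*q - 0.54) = 17.8506*q^5 - 2.5449*q^4 - 9.9155*q^3 + 13.5358*q^2 - 4.4142*q + 1.242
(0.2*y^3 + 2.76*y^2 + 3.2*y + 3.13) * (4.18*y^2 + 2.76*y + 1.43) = 0.836*y^5 + 12.0888*y^4 + 21.2796*y^3 + 25.8622*y^2 + 13.2148*y + 4.4759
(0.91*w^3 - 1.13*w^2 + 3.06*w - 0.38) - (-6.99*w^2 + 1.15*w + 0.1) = 0.91*w^3 + 5.86*w^2 + 1.91*w - 0.48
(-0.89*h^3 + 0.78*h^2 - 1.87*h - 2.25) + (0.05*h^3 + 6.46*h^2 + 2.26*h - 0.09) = -0.84*h^3 + 7.24*h^2 + 0.39*h - 2.34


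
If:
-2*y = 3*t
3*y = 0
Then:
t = 0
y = 0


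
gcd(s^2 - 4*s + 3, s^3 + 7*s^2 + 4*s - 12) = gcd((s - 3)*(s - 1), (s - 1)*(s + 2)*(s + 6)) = s - 1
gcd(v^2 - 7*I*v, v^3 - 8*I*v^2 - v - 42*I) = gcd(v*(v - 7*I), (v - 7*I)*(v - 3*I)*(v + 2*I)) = v - 7*I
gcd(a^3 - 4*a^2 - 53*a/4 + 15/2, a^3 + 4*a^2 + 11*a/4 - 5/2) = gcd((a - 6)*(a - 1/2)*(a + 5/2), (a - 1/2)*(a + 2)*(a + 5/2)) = a^2 + 2*a - 5/4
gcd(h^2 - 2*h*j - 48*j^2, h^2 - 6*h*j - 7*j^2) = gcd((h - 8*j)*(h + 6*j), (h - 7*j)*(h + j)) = 1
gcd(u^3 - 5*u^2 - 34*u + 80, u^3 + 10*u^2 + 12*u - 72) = u - 2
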